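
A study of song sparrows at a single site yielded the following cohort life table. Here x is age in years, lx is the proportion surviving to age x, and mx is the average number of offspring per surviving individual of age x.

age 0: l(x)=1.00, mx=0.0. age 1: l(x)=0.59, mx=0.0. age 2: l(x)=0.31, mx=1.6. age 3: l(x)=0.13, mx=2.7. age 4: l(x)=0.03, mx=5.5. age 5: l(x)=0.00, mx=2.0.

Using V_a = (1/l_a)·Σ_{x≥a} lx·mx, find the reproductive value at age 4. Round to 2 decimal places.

lx·mx for x ≥ 4: 0.165, 0 → sum = 0.165
V_4 = 0.165 / l_4 = 0.165 / 0.03 = 5.5 → 5.50

5.50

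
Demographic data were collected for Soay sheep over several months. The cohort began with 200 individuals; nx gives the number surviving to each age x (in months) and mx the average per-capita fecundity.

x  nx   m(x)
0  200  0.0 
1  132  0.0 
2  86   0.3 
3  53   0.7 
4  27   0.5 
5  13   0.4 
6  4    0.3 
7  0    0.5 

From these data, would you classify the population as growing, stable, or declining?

declining

lx = nx/n0 = nx/200: 1, 0.66, 0.43, 0.265, 0.135, 0.065, 0.02, 0
R0 = Σ lx·mx = 0 + 0 + 0.129 + 0.1855 + 0.0675 + 0.026 + 0.006 + 0 = 0.414
R0 < 1, so the population is declining.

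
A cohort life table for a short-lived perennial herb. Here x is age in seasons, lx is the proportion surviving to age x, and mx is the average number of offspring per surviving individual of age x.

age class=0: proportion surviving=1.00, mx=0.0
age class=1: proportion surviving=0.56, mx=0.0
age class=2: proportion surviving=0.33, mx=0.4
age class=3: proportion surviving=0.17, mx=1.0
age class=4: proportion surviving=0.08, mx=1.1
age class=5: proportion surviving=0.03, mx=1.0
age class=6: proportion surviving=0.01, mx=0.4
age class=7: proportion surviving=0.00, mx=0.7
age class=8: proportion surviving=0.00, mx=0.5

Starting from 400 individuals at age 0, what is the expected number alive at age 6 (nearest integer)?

4

Expected survivors = N0 · l_6 = 400 × 0.01 = 4 → 4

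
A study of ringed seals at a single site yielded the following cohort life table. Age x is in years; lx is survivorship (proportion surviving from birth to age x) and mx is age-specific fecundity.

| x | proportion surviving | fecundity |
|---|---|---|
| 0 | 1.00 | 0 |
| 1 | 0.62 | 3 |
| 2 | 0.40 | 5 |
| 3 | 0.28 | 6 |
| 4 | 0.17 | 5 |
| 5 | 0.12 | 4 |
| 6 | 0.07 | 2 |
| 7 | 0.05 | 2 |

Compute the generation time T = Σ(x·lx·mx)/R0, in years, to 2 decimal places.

2.57

lx·mx: 0, 1.86, 2, 1.68, 0.85, 0.48, 0.14, 0.1 → R0 = 7.11
x·lx·mx: 0, 1.86, 4, 5.04, 3.4, 2.4, 0.84, 0.7 → Σ = 18.24
T = 18.24 / 7.11 = 2.565401… → 2.57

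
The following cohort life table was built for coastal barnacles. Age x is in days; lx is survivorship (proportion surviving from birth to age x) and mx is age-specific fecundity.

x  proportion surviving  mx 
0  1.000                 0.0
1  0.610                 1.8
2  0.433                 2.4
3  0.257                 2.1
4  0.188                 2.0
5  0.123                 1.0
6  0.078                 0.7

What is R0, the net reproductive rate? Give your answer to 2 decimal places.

lx·mx by age: 0, 1.098, 1.0392, 0.5397, 0.376, 0.123, 0.0546
R0 = Σ lx·mx = 3.2305 → 3.23

3.23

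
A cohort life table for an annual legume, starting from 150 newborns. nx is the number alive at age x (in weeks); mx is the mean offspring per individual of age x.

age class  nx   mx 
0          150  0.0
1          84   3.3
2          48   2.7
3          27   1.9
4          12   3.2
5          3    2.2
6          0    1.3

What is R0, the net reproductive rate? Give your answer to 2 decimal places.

3.35

lx = nx/n0 = nx/150: 1, 0.56, 0.32, 0.18, 0.08, 0.02, 0
lx·mx by age: 0, 1.848, 0.864, 0.342, 0.256, 0.044, 0
R0 = Σ lx·mx = 3.354 → 3.35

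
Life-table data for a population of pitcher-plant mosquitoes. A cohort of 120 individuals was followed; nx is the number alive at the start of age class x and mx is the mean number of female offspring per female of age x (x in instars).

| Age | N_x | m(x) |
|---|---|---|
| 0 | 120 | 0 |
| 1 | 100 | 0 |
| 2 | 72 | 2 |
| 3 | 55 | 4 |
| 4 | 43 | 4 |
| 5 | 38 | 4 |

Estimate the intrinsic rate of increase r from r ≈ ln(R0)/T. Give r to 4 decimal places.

0.5014

lx = nx/n0 = nx/120: 1, 0.83333…, 0.6, 0.45833…, 0.35833…, 0.31667…
R0 = Σ lx·mx = 0 + 0 + 1.2 + 1.83333… + 1.43333… + 1.26667… = 5.733333…
Σ x·lx·mx = 19.966667…; T = 19.966667…/5.733333… = 3.48256…
r ≈ ln(R0)/T = ln(5.733333…)/3.48256… = 0.501441… → 0.5014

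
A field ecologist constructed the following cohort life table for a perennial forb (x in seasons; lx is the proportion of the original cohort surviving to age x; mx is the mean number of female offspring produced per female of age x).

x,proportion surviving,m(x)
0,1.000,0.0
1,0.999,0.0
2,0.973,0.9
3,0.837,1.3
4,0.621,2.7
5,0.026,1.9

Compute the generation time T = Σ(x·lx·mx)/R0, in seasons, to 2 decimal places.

lx·mx: 0, 0, 0.8757, 1.0881, 1.6767, 0.0494 → R0 = 3.6899
x·lx·mx: 0, 0, 1.7514, 3.2643, 6.7068, 0.247 → Σ = 11.9695
T = 11.9695 / 3.6899 = 3.243855… → 3.24

3.24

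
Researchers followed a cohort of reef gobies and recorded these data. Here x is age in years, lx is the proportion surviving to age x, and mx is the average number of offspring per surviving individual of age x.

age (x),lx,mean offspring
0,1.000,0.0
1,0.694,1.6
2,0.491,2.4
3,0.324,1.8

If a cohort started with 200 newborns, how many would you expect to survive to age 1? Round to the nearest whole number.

Expected survivors = N0 · l_1 = 200 × 0.694 = 138.8 → 139

139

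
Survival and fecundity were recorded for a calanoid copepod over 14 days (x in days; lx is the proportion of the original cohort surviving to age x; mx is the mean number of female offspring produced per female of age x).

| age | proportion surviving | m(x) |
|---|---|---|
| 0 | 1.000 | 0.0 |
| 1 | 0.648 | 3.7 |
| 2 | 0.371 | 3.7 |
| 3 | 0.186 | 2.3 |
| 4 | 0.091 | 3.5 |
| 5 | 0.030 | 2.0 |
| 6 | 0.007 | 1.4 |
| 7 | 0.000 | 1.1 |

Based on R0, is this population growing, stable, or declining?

growing

R0 = Σ lx·mx = 0 + 2.3976 + 1.3727 + 0.4278 + 0.3185 + 0.06 + 0.0098 + 0 = 4.5864
R0 > 1, so the population is growing.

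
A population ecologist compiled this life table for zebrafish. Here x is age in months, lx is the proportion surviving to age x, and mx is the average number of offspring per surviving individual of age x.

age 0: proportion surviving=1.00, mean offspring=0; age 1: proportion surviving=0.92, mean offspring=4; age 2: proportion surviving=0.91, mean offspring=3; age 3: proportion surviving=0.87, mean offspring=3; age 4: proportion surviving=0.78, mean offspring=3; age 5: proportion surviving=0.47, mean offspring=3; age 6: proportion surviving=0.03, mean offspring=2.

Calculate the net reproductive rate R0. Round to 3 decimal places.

12.830

lx·mx by age: 0, 3.68, 2.73, 2.61, 2.34, 1.41, 0.06
R0 = Σ lx·mx = 12.83 → 12.830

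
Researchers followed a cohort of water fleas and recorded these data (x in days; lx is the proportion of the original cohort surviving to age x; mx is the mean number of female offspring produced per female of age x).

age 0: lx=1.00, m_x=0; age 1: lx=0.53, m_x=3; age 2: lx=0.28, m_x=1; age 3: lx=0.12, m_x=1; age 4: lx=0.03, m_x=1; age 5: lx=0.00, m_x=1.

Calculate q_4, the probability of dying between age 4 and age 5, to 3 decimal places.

q_4 = (l_4 − l_5) / l_4 = (0.03 − 0) / 0.03
     = 0.03 / 0.03 = 1 → 1.000

1.000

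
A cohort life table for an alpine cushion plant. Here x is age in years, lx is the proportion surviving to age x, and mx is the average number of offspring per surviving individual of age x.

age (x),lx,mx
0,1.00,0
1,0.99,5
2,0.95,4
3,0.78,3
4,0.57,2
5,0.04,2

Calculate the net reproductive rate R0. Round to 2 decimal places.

12.31

lx·mx by age: 0, 4.95, 3.8, 2.34, 1.14, 0.08
R0 = Σ lx·mx = 12.31 → 12.31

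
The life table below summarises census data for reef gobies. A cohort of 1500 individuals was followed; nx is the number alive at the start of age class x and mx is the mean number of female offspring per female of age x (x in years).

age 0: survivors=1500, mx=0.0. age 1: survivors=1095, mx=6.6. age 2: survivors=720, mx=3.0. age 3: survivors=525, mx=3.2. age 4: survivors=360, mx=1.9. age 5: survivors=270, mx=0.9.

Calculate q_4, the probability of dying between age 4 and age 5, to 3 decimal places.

lx = nx/n0 = nx/1500: 1, 0.73, 0.48, 0.35, 0.24, 0.18
q_4 = (l_4 − l_5) / l_4 = (0.24 − 0.18) / 0.24
     = 0.06 / 0.24 = 0.25 → 0.250

0.250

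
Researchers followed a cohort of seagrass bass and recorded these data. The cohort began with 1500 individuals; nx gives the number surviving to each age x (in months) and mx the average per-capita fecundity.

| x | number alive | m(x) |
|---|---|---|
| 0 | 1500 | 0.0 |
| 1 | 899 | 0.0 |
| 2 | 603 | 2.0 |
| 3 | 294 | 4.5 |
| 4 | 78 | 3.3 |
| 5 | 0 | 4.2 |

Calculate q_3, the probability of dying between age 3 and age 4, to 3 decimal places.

lx = nx/n0 = nx/1500: 1, 0.59933…, 0.402, 0.196, 0.052, 0
q_3 = (l_3 − l_4) / l_3 = (0.196 − 0.052) / 0.196
     = 0.144 / 0.196 = 0.734694… → 0.735

0.735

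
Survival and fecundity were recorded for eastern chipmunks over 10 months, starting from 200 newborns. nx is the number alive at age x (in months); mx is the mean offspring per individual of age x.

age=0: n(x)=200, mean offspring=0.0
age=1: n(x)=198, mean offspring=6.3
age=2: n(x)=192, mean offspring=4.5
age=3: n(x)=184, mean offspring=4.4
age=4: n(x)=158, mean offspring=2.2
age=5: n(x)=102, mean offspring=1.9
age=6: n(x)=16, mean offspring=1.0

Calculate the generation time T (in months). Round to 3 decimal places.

lx = nx/n0 = nx/200: 1, 0.99, 0.96, 0.92, 0.79, 0.51, 0.08
lx·mx: 0, 6.237, 4.32, 4.048, 1.738, 0.969, 0.08 → R0 = 17.392
x·lx·mx: 0, 6.237, 8.64, 12.144, 6.952, 4.845, 0.48 → Σ = 39.298
T = 39.298 / 17.392 = 2.259545… → 2.260

2.260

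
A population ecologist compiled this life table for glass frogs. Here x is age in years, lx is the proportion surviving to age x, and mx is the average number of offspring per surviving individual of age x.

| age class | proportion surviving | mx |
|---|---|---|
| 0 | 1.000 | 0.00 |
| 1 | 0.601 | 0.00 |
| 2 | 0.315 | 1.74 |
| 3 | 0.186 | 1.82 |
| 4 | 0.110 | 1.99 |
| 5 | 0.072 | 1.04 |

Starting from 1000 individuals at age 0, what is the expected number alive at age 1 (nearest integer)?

601

Expected survivors = N0 · l_1 = 1000 × 0.601 = 601 → 601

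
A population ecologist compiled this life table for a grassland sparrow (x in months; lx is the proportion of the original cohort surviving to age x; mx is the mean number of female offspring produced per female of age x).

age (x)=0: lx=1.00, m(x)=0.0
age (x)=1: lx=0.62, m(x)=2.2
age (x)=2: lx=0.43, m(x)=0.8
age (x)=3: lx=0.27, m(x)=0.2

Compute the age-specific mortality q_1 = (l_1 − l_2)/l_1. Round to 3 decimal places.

0.306

q_1 = (l_1 − l_2) / l_1 = (0.62 − 0.43) / 0.62
     = 0.19 / 0.62 = 0.306452… → 0.306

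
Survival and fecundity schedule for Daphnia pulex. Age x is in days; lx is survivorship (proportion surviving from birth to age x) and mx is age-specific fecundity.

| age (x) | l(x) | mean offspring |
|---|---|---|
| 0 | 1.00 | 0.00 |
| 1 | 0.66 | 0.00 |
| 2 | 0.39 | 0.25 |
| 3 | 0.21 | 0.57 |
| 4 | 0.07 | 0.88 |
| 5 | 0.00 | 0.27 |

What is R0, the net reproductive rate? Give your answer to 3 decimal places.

lx·mx by age: 0, 0, 0.0975, 0.1197, 0.0616, 0
R0 = Σ lx·mx = 0.2788 → 0.279

0.279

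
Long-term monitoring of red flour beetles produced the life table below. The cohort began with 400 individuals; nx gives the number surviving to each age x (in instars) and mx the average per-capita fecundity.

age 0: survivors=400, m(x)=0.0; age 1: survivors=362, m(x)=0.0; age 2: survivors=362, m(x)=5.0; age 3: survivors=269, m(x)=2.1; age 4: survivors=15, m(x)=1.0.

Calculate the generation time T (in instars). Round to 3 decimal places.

lx = nx/n0 = nx/400: 1, 0.905, 0.905, 0.6725, 0.0375
lx·mx: 0, 0, 4.525, 1.41225, 0.0375 → R0 = 5.97475
x·lx·mx: 0, 0, 9.05, 4.23675, 0.15 → Σ = 13.43675
T = 13.43675 / 5.97475 = 2.248923… → 2.249

2.249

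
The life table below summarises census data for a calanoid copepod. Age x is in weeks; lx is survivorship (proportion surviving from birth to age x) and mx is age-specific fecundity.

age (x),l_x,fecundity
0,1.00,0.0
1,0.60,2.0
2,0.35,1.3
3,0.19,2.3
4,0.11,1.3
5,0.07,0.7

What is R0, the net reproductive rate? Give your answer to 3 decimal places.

2.284

lx·mx by age: 0, 1.2, 0.455, 0.437, 0.143, 0.049
R0 = Σ lx·mx = 2.284 → 2.284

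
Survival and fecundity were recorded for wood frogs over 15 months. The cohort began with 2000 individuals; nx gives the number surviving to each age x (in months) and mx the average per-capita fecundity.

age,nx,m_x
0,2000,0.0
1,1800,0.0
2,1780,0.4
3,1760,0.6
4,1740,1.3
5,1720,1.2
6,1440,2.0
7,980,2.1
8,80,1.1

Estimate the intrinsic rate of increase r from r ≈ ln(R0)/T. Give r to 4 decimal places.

0.3386

lx = nx/n0 = nx/2000: 1, 0.9, 0.89, 0.88, 0.87, 0.86, 0.72, 0.49, 0.04
R0 = Σ lx·mx = 0 + 0 + 0.356 + 0.528 + 1.131 + 1.032 + 1.44 + 1.029 + 0.044 = 5.56
Σ x·lx·mx = 28.175; T = 28.175/5.56 = 5.06745…
r ≈ ln(R0)/T = ln(5.56)/5.06745… = 0.338553… → 0.3386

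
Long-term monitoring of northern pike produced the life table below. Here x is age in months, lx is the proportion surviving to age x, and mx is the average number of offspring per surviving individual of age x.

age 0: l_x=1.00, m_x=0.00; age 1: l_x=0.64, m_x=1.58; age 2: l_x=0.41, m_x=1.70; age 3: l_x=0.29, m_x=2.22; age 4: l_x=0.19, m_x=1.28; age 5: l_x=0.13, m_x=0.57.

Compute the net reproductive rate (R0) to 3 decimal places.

lx·mx by age: 0, 1.0112, 0.697, 0.6438, 0.2432, 0.0741
R0 = Σ lx·mx = 2.6693 → 2.669

2.669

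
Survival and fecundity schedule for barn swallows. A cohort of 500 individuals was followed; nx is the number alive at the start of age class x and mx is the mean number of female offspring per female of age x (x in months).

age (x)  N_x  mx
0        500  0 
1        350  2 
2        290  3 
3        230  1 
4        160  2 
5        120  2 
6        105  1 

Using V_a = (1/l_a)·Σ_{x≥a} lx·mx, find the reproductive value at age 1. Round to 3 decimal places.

7.043

lx = nx/n0 = nx/500: 1, 0.7, 0.58, 0.46, 0.32, 0.24, 0.21
lx·mx for x ≥ 1: 1.4, 1.74, 0.46, 0.64, 0.48, 0.21 → sum = 4.93
V_1 = 4.93 / l_1 = 4.93 / 0.7 = 7.042857… → 7.043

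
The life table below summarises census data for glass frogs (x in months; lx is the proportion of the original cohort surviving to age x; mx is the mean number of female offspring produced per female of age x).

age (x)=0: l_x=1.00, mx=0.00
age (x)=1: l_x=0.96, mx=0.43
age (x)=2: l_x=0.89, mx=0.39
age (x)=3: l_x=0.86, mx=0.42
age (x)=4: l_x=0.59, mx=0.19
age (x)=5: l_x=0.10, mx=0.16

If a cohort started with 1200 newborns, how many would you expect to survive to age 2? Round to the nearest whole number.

1068

Expected survivors = N0 · l_2 = 1200 × 0.89 = 1068 → 1068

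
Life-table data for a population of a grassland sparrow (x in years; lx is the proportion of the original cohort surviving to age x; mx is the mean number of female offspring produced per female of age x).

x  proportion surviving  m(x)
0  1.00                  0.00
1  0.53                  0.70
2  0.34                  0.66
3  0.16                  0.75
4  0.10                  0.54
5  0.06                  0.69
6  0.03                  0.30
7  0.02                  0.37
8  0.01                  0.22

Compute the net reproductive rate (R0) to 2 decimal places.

lx·mx by age: 0, 0.371, 0.2244, 0.12, 0.054, 0.0414, 0.009, 0.0074, 0.0022
R0 = Σ lx·mx = 0.8294 → 0.83

0.83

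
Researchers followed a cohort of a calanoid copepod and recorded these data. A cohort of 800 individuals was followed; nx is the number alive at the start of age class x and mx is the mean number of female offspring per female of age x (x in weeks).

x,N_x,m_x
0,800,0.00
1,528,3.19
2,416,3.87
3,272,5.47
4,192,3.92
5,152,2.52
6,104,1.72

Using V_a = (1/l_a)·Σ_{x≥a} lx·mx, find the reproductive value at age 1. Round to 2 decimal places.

lx = nx/n0 = nx/800: 1, 0.66, 0.52, 0.34, 0.24, 0.19, 0.13
lx·mx for x ≥ 1: 2.1054, 2.0124, 1.8598, 0.9408, 0.4788, 0.2236 → sum = 7.6208
V_1 = 7.6208 / l_1 = 7.6208 / 0.66 = 11.546667… → 11.55

11.55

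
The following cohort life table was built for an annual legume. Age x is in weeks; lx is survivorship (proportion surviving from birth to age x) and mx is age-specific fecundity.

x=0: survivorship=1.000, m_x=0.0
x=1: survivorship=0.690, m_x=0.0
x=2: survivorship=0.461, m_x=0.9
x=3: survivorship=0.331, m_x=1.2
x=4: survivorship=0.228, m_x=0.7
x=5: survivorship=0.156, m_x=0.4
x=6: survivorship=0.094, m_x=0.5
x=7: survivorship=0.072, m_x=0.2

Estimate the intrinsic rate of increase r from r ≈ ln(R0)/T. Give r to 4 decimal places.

R0 = Σ lx·mx = 0 + 0 + 0.4149 + 0.3972 + 0.1596 + 0.0624 + 0.047 + 0.0144 = 1.0955
Σ x·lx·mx = 3.3546; T = 3.3546/1.0955 = 3.06216…
r ≈ ln(R0)/T = ln(1.0955)/3.06216… = 0.029786… → 0.0298

0.0298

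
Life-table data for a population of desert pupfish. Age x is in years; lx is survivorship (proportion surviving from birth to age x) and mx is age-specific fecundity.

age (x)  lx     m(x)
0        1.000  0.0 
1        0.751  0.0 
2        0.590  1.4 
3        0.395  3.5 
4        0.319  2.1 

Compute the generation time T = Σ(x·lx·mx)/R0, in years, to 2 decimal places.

2.95

lx·mx: 0, 0, 0.826, 1.3825, 0.6699 → R0 = 2.8784
x·lx·mx: 0, 0, 1.652, 4.1475, 2.6796 → Σ = 8.4791
T = 8.4791 / 2.8784 = 2.945768… → 2.95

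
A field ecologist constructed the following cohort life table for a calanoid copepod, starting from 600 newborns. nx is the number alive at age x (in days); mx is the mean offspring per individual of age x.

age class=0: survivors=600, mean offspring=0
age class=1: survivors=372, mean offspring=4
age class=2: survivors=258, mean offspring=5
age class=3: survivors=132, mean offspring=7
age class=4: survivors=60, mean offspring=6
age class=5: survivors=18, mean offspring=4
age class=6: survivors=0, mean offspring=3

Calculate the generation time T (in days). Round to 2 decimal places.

lx = nx/n0 = nx/600: 1, 0.62, 0.43, 0.22, 0.1, 0.03, 0
lx·mx: 0, 2.48, 2.15, 1.54, 0.6, 0.12, 0 → R0 = 6.89
x·lx·mx: 0, 2.48, 4.3, 4.62, 2.4, 0.6, 0 → Σ = 14.4
T = 14.4 / 6.89 = 2.089985… → 2.09

2.09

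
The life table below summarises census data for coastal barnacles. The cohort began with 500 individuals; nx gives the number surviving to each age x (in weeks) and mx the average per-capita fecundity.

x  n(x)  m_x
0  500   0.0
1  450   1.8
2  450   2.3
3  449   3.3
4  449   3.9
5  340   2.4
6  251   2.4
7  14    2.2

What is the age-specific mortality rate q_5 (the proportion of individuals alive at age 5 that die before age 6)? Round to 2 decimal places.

0.26

lx = nx/n0 = nx/500: 1, 0.9, 0.9, 0.898, 0.898, 0.68, 0.502, 0.028
q_5 = (l_5 − l_6) / l_5 = (0.68 − 0.502) / 0.68
     = 0.178 / 0.68 = 0.261765… → 0.26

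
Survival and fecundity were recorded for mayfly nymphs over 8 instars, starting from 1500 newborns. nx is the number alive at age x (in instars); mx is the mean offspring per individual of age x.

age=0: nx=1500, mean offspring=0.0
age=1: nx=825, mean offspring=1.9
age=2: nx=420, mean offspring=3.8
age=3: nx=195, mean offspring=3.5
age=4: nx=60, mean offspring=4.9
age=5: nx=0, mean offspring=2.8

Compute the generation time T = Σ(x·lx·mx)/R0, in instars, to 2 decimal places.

lx = nx/n0 = nx/1500: 1, 0.55, 0.28, 0.13, 0.04, 0
lx·mx: 0, 1.045, 1.064, 0.455, 0.196, 0 → R0 = 2.76
x·lx·mx: 0, 1.045, 2.128, 1.365, 0.784, 0 → Σ = 5.322
T = 5.322 / 2.76 = 1.928261… → 1.93

1.93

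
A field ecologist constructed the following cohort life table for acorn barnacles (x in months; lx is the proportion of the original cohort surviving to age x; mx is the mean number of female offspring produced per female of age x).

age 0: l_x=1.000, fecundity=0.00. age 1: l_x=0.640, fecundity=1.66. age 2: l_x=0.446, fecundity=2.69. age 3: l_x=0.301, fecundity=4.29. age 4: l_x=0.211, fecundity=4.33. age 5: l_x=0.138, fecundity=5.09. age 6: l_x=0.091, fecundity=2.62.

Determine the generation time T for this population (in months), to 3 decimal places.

2.946

lx·mx: 0, 1.0624, 1.19974, 1.29129, 0.91363, 0.70242, 0.23842 → R0 = 5.4079
x·lx·mx: 0, 1.0624, 2.39948, 3.87387, 3.65452, 3.5121, 1.43052 → Σ = 15.93289
T = 15.93289 / 5.4079 = 2.946225… → 2.946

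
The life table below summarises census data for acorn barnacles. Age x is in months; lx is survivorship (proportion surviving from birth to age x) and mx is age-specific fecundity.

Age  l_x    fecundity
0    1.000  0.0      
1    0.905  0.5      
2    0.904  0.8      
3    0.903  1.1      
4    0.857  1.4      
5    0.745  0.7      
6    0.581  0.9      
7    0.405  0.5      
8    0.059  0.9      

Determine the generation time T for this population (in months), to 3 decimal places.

lx·mx: 0, 0.4525, 0.7232, 0.9933, 1.1998, 0.5215, 0.5229, 0.2025, 0.0531 → R0 = 4.6688
x·lx·mx: 0, 0.4525, 1.4464, 2.9799, 4.7992, 2.6075, 3.1374, 1.4175, 0.4248 → Σ = 17.2652
T = 17.2652 / 4.6688 = 3.697995… → 3.698

3.698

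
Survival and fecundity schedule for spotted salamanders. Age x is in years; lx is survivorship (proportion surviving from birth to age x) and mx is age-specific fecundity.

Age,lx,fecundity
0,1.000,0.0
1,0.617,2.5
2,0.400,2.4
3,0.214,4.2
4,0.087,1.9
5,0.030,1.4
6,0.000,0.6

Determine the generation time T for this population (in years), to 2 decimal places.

1.95

lx·mx: 0, 1.5425, 0.96, 0.8988, 0.1653, 0.042, 0 → R0 = 3.6086
x·lx·mx: 0, 1.5425, 1.92, 2.6964, 0.6612, 0.21, 0 → Σ = 7.0301
T = 7.0301 / 3.6086 = 1.948152… → 1.95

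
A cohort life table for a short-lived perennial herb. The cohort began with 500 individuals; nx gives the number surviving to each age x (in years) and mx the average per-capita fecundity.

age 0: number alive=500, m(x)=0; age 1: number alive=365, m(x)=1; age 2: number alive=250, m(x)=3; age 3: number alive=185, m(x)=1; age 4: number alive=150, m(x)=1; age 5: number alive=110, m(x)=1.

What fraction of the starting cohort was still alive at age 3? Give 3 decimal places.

l_3 = n_3/n_0 = 185/500 = 0.37 → 0.370

0.370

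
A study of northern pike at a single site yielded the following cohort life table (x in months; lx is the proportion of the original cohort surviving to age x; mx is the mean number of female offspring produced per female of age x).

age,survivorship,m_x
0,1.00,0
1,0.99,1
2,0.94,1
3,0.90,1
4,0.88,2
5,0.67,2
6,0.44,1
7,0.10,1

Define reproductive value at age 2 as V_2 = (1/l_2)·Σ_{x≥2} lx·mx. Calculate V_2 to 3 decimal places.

5.830

lx·mx for x ≥ 2: 0.94, 0.9, 1.76, 1.34, 0.44, 0.1 → sum = 5.48
V_2 = 5.48 / l_2 = 5.48 / 0.94 = 5.829787… → 5.830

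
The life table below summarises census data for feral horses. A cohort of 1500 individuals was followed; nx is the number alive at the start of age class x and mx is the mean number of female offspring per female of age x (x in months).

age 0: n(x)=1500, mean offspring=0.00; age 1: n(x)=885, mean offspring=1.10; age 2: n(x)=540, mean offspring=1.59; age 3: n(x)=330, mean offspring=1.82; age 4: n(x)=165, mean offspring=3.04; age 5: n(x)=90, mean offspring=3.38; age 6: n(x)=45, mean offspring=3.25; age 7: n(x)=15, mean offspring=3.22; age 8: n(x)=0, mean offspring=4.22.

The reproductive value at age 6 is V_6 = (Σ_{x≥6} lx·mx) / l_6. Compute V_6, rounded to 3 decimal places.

lx = nx/n0 = nx/1500: 1, 0.59, 0.36, 0.22, 0.11, 0.06, 0.03, 0.01, 0
lx·mx for x ≥ 6: 0.0975, 0.0322, 0 → sum = 0.1297
V_6 = 0.1297 / l_6 = 0.1297 / 0.03 = 4.323333… → 4.323

4.323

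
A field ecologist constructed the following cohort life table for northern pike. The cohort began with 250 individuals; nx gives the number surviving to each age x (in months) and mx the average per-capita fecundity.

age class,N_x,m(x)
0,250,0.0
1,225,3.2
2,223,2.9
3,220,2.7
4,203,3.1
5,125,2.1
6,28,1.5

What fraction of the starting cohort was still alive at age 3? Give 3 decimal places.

l_3 = n_3/n_0 = 220/250 = 0.88 → 0.880

0.880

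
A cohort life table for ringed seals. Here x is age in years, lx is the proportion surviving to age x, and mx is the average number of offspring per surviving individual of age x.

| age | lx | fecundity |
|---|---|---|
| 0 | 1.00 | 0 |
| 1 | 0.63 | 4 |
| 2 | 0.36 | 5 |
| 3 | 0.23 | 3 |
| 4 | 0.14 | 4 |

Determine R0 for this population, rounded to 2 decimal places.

lx·mx by age: 0, 2.52, 1.8, 0.69, 0.56
R0 = Σ lx·mx = 5.57 → 5.57

5.57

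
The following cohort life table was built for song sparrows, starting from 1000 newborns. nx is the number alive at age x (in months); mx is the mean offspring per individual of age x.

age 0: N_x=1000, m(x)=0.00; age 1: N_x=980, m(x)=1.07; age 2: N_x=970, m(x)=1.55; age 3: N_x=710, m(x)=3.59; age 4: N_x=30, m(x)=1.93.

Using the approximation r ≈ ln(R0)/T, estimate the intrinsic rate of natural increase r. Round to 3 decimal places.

lx = nx/n0 = nx/1000: 1, 0.98, 0.97, 0.71, 0.03
R0 = Σ lx·mx = 0 + 1.0486 + 1.5035 + 2.5489 + 0.0579 = 5.1589
Σ x·lx·mx = 11.9339; T = 11.9339/5.1589 = 2.31326…
r ≈ ln(R0)/T = ln(5.1589)/2.31326… = 0.70927… → 0.709

0.709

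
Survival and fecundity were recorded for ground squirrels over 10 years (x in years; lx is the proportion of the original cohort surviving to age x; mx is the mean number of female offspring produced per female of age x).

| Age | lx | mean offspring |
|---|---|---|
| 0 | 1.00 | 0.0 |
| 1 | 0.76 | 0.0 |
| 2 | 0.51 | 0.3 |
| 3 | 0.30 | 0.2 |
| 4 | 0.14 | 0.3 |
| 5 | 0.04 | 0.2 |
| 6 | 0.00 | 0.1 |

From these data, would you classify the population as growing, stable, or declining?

R0 = Σ lx·mx = 0 + 0 + 0.153 + 0.06 + 0.042 + 0.008 + 0 = 0.263
R0 < 1, so the population is declining.

declining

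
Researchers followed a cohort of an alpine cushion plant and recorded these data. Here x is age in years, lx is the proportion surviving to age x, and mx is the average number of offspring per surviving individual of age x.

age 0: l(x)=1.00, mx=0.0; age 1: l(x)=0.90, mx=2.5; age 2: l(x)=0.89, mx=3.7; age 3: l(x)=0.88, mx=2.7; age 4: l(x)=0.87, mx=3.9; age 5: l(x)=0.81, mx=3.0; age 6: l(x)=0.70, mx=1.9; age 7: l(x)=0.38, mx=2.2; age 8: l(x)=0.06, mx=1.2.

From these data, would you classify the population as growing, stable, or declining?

R0 = Σ lx·mx = 0 + 2.25 + 3.293 + 2.376 + 3.393 + 2.43 + 1.33 + 0.836 + 0.072 = 15.98
R0 > 1, so the population is growing.

growing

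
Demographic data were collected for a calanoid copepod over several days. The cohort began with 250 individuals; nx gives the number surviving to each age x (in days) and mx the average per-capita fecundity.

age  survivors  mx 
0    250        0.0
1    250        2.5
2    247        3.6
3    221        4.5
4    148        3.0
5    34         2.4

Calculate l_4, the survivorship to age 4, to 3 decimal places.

0.592

l_4 = n_4/n_0 = 148/250 = 0.592 → 0.592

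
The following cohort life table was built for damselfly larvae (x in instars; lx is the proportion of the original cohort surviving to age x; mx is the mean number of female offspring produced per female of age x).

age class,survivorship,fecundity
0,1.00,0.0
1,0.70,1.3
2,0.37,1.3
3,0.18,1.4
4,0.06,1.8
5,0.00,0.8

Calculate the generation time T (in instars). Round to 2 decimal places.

lx·mx: 0, 0.91, 0.481, 0.252, 0.108, 0 → R0 = 1.751
x·lx·mx: 0, 0.91, 0.962, 0.756, 0.432, 0 → Σ = 3.06
T = 3.06 / 1.751 = 1.747573… → 1.75

1.75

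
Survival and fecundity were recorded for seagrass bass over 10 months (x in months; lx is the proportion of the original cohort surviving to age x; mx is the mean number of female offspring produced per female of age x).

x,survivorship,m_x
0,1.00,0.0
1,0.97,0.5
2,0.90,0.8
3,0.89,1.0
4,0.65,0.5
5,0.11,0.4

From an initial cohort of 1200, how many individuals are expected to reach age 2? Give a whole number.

Expected survivors = N0 · l_2 = 1200 × 0.90 = 1080 → 1080

1080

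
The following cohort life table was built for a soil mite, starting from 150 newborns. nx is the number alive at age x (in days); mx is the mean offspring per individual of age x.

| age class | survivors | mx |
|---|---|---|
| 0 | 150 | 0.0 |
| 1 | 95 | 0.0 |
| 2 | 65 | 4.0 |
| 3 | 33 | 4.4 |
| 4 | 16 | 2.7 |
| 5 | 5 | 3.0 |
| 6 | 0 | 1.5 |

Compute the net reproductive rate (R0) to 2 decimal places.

lx = nx/n0 = nx/150: 1, 0.63333…, 0.43333…, 0.22, 0.10667…, 0.03333…, 0
lx·mx by age: 0, 0, 1.733333…, 0.968, 0.288…, 0.1…, 0
R0 = Σ lx·mx = 3.089333… → 3.09

3.09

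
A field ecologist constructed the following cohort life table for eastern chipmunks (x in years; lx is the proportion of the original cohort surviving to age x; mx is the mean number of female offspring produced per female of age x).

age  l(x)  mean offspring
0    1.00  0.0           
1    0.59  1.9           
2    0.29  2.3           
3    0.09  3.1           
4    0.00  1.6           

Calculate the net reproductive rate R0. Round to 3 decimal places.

lx·mx by age: 0, 1.121, 0.667, 0.279, 0
R0 = Σ lx·mx = 2.067 → 2.067

2.067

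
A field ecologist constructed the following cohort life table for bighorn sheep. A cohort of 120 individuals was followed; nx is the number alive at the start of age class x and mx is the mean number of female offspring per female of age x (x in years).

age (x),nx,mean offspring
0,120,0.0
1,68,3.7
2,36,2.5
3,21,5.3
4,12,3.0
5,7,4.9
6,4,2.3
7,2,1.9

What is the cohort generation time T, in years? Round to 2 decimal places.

2.17

lx = nx/n0 = nx/120: 1, 0.56667…, 0.3, 0.175, 0.1, 0.05833…, 0.03333…, 0.01667…
lx·mx: 0, 2.096667…, 0.75, 0.9275, 0.3, 0.285833…, 0.076667…, 0.031667… → R0 = 4.468333…
x·lx·mx: 0, 2.096667…, 1.5, 2.7825, 1.2, 1.429167…, 0.46…, 0.221667… → Σ = 9.69…
T = 9.69… / 4.468333… = 2.168594… → 2.17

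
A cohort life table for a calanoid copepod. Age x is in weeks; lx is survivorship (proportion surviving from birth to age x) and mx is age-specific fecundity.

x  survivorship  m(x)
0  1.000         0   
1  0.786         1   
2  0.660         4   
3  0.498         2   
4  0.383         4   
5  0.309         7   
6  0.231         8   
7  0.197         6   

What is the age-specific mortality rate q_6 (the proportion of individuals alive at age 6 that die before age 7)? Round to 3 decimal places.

0.147

q_6 = (l_6 − l_7) / l_6 = (0.231 − 0.197) / 0.231
     = 0.034 / 0.231 = 0.147186… → 0.147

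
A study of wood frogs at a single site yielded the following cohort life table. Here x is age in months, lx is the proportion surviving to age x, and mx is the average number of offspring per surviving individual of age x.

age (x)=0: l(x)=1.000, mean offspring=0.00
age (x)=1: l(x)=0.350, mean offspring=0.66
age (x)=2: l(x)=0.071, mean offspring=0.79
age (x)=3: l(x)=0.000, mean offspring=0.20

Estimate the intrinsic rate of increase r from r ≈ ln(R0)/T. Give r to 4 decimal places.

R0 = Σ lx·mx = 0 + 0.231 + 0.05609 + 0 = 0.28709
Σ x·lx·mx = 0.34318; T = 0.34318/0.28709 = 1.19537…
r ≈ ln(R0)/T = ln(0.28709)/1.19537… = -1.043991… → -1.0440

-1.0440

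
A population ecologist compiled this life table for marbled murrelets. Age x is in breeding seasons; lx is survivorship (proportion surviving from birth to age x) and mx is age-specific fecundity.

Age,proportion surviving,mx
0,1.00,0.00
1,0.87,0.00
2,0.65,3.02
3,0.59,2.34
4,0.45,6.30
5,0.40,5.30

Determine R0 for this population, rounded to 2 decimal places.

lx·mx by age: 0, 0, 1.963, 1.3806, 2.835, 2.12
R0 = Σ lx·mx = 8.2986 → 8.30

8.30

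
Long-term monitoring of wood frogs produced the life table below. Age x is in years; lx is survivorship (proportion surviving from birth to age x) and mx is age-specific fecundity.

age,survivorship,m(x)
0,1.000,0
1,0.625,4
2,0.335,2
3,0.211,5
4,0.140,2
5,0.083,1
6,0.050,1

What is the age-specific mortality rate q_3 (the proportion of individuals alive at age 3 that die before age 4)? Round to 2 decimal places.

q_3 = (l_3 − l_4) / l_3 = (0.211 − 0.14) / 0.211
     = 0.071 / 0.211 = 0.336493… → 0.34

0.34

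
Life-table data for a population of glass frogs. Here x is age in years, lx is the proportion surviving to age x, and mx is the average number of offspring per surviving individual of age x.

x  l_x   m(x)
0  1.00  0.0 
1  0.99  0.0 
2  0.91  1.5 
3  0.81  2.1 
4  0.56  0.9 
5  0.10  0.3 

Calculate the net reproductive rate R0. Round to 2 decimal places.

lx·mx by age: 0, 0, 1.365, 1.701, 0.504, 0.03
R0 = Σ lx·mx = 3.6 → 3.60

3.60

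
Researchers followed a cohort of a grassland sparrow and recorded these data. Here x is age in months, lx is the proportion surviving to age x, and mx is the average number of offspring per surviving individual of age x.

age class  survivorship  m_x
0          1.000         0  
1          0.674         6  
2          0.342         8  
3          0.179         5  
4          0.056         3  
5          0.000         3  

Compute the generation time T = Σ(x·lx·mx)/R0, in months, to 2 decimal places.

lx·mx: 0, 4.044, 2.736, 0.895, 0.168, 0 → R0 = 7.843
x·lx·mx: 0, 4.044, 5.472, 2.685, 0.672, 0 → Σ = 12.873
T = 12.873 / 7.843 = 1.641336… → 1.64

1.64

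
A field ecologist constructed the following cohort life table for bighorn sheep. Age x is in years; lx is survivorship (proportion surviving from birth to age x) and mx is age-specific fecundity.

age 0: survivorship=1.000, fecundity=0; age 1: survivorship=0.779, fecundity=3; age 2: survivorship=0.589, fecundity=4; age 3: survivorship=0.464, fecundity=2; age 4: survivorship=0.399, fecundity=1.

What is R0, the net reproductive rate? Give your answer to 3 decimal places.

lx·mx by age: 0, 2.337, 2.356, 0.928, 0.399
R0 = Σ lx·mx = 6.02 → 6.020

6.020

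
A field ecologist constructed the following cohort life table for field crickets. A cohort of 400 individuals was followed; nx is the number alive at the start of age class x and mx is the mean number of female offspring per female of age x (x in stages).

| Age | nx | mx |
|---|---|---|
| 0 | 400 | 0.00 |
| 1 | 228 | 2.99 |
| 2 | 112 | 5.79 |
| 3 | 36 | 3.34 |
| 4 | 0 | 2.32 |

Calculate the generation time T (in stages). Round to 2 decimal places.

lx = nx/n0 = nx/400: 1, 0.57, 0.28, 0.09, 0
lx·mx: 0, 1.7043, 1.6212, 0.3006, 0 → R0 = 3.6261
x·lx·mx: 0, 1.7043, 3.2424, 0.9018, 0 → Σ = 5.8485
T = 5.8485 / 3.6261 = 1.61289… → 1.61

1.61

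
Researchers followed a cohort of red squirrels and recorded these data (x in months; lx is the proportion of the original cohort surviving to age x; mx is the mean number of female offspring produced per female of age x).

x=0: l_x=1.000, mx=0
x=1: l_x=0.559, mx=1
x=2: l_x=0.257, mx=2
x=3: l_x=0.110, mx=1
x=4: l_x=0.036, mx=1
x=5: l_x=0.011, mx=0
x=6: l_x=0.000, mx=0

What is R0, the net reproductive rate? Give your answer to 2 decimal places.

lx·mx by age: 0, 0.559, 0.514, 0.11, 0.036, 0, 0
R0 = Σ lx·mx = 1.219 → 1.22

1.22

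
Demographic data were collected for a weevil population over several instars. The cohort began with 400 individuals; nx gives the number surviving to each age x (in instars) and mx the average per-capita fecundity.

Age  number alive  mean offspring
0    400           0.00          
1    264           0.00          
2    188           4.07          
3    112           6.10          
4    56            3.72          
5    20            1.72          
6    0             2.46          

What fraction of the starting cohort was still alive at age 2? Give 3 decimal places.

0.470

l_2 = n_2/n_0 = 188/400 = 0.47 → 0.470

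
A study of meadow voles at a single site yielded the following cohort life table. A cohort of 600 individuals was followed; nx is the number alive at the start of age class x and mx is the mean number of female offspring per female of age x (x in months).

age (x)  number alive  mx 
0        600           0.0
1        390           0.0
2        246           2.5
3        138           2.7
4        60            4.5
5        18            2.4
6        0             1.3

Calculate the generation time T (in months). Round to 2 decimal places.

lx = nx/n0 = nx/600: 1, 0.65, 0.41, 0.23, 0.1, 0.03, 0
lx·mx: 0, 0, 1.025, 0.621, 0.45, 0.072, 0 → R0 = 2.168
x·lx·mx: 0, 0, 2.05, 1.863, 1.8, 0.36, 0 → Σ = 6.073
T = 6.073 / 2.168 = 2.801199… → 2.80

2.80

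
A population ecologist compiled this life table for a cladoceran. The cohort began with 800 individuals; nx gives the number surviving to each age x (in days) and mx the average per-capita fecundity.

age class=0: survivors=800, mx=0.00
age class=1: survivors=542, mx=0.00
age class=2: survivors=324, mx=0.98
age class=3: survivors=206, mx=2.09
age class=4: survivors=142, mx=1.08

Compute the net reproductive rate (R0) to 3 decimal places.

lx = nx/n0 = nx/800: 1, 0.6775, 0.405, 0.2575, 0.1775
lx·mx by age: 0, 0, 0.3969, 0.538175, 0.1917
R0 = Σ lx·mx = 1.126775 → 1.127

1.127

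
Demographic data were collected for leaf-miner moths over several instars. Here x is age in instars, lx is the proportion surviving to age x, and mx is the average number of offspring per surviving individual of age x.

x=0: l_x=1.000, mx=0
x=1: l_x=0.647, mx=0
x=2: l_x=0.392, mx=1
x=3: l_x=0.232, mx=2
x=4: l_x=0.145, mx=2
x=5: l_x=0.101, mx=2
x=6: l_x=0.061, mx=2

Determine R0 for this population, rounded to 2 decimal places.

1.47

lx·mx by age: 0, 0, 0.392, 0.464, 0.29, 0.202, 0.122
R0 = Σ lx·mx = 1.47 → 1.47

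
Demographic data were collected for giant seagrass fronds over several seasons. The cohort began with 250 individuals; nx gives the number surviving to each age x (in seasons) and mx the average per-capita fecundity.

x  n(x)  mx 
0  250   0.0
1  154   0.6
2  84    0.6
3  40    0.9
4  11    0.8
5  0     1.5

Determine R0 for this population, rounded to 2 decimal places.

0.75

lx = nx/n0 = nx/250: 1, 0.616, 0.336, 0.16, 0.044, 0
lx·mx by age: 0, 0.3696, 0.2016, 0.144, 0.0352, 0
R0 = Σ lx·mx = 0.7504 → 0.75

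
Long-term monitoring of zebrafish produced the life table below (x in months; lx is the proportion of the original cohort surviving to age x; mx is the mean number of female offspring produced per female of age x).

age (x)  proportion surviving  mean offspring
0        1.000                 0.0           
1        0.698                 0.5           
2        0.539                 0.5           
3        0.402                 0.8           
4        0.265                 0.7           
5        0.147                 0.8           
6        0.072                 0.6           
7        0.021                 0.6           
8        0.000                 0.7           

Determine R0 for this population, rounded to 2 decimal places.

lx·mx by age: 0, 0.349, 0.2695, 0.3216, 0.1855, 0.1176, 0.0432, 0.0126, 0
R0 = Σ lx·mx = 1.299 → 1.30

1.30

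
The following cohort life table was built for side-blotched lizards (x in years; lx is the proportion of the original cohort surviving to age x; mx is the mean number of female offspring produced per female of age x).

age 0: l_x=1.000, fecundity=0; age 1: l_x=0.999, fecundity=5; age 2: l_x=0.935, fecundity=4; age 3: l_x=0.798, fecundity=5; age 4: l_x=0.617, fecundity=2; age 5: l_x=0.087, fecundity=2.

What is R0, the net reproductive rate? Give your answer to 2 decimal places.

lx·mx by age: 0, 4.995, 3.74, 3.99, 1.234, 0.174
R0 = Σ lx·mx = 14.133 → 14.13

14.13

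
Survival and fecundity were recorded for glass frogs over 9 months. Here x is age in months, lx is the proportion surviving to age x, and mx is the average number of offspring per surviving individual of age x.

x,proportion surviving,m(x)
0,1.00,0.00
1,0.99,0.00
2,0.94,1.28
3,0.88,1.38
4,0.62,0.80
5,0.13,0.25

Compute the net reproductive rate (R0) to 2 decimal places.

2.95

lx·mx by age: 0, 0, 1.2032, 1.2144, 0.496, 0.0325
R0 = Σ lx·mx = 2.9461 → 2.95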